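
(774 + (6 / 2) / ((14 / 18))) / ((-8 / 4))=-5445 / 14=-388.93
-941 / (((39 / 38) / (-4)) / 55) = 7866760 / 39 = 201711.79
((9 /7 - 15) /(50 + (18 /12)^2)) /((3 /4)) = -0.35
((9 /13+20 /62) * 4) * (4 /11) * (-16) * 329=-34447616 /4433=-7770.72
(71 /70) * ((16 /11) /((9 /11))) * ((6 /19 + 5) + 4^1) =33512 /1995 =16.80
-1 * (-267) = 267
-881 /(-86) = 881 /86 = 10.24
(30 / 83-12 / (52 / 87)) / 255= -7091 / 91715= -0.08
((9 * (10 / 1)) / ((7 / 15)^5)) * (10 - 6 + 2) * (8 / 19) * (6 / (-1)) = -61637.85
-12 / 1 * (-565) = 6780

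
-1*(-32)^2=-1024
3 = 3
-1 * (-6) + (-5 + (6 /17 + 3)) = 4.35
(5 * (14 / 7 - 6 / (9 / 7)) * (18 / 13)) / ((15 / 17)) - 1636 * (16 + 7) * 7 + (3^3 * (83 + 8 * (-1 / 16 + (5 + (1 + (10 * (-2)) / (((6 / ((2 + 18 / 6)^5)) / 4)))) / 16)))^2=16318341169277 / 52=313814253255.33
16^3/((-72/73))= -37376/9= -4152.89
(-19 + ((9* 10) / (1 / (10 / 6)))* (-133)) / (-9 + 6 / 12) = 39938 / 17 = 2349.29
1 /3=0.33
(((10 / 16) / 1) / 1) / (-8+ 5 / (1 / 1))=-5 / 24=-0.21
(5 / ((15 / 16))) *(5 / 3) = 80 / 9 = 8.89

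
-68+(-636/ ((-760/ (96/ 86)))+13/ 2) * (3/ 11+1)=-2630421/ 44935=-58.54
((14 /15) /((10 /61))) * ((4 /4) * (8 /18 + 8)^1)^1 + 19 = 45277 /675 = 67.08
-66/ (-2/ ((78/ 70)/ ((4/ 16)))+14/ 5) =-25740/ 917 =-28.07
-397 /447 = -0.89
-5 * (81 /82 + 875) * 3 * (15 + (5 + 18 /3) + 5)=-33401415 /82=-407334.33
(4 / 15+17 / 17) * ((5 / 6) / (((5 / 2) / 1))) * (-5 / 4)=-19 / 36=-0.53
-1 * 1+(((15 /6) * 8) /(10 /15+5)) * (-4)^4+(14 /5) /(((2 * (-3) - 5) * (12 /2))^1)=2531476 /2805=902.49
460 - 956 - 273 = -769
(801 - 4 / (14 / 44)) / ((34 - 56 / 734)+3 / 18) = 12152838 / 525469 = 23.13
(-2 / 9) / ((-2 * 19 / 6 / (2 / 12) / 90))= 10 / 19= 0.53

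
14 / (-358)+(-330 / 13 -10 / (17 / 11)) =-31.89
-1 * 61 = -61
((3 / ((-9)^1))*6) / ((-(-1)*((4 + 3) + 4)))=-2 / 11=-0.18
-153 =-153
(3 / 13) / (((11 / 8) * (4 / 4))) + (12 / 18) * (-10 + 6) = -1072 / 429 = -2.50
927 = 927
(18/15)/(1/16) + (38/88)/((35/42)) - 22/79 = 19.44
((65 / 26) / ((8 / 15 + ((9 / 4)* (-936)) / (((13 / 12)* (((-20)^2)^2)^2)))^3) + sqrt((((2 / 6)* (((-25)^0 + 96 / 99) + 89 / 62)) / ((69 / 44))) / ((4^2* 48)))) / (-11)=-2211840000000000000000000000000 / 1476394377360268992267098374621 - sqrt(9934942) / 1129392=-1.50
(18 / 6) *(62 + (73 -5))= 390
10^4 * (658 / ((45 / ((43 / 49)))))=8084000 / 63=128317.46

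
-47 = -47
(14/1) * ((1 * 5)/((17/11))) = 770/17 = 45.29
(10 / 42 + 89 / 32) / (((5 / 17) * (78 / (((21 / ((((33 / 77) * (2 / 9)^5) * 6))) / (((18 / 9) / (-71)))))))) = -37491786927 / 532480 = -70409.76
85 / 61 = 1.39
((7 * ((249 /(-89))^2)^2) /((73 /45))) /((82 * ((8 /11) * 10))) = 2663977932693 /6009200874016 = 0.44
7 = 7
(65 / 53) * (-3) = -3.68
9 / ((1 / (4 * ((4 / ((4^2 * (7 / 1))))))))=1.29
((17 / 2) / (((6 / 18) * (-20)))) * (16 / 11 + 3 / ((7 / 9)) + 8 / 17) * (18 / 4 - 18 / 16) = -613089 / 24640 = -24.88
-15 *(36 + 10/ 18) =-1645/ 3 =-548.33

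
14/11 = 1.27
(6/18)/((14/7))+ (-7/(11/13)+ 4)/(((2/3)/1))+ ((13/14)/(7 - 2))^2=-1003823/161700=-6.21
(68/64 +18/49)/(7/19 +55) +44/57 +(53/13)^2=138394226899/7944990144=17.42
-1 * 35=-35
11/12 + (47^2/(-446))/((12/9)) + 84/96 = -2573/1338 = -1.92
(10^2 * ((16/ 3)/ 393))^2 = 2560000/ 1390041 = 1.84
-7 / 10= -0.70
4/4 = 1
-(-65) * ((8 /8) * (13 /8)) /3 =35.21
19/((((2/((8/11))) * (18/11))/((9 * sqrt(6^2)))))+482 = 710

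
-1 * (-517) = 517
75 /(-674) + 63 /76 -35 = -878039 /25612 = -34.28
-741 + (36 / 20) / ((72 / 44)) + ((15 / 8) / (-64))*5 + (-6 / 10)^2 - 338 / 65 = -9534547 / 12800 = -744.89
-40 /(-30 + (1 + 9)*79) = -1 /19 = -0.05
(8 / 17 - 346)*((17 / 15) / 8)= -979 / 20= -48.95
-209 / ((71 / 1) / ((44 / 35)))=-9196 / 2485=-3.70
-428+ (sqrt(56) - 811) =-1239+ 2 * sqrt(14) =-1231.52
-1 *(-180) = 180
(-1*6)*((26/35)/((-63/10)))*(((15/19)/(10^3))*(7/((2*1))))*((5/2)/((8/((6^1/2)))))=0.00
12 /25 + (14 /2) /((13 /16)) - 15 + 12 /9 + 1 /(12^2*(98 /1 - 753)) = -28025681 /6130800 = -4.57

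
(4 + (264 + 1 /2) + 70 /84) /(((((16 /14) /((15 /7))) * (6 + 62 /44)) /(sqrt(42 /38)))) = 11110 * sqrt(399) /3097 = 71.66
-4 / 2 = -2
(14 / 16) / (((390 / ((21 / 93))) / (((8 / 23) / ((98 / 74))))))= 37 / 278070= 0.00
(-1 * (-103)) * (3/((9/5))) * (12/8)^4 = 13905/16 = 869.06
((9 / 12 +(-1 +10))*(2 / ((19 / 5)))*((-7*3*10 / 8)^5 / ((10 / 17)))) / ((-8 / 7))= 59232227315625 / 622592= 95138111.82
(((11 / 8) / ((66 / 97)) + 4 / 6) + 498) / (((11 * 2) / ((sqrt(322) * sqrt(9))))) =24033 * sqrt(322) / 352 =1225.16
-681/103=-6.61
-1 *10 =-10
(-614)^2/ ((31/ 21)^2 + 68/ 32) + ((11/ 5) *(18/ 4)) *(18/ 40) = 53204381487/ 607400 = 87593.65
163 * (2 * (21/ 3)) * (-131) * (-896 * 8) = 2142816256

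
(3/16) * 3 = 9/16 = 0.56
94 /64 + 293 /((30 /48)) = 75243 /160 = 470.27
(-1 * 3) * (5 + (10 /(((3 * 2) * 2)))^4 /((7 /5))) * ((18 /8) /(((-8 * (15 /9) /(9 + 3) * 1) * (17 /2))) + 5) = -15699443 /205632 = -76.35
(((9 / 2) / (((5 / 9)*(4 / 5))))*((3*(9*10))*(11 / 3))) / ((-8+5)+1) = -40095 / 8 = -5011.88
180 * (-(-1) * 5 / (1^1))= 900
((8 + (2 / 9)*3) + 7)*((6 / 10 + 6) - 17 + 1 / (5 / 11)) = -1927 / 15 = -128.47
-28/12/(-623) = 1/267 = 0.00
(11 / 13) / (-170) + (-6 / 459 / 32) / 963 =-762761 / 153232560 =-0.00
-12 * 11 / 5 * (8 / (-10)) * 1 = 528 / 25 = 21.12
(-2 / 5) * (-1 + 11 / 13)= 4 / 65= 0.06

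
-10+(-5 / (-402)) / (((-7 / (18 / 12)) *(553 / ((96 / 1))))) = -2593690 / 259357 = -10.00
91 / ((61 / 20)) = 1820 / 61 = 29.84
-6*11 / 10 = -33 / 5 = -6.60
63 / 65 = 0.97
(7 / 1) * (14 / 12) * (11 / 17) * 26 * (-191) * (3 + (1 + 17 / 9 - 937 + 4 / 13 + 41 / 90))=24414097.42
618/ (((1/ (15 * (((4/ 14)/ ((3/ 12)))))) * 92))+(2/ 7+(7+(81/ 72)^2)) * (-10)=152715/ 5152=29.64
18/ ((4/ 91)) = 819/ 2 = 409.50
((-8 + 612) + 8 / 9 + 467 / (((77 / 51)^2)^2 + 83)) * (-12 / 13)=-3276676897259 / 5817481059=-563.25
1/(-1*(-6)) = 1/6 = 0.17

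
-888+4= -884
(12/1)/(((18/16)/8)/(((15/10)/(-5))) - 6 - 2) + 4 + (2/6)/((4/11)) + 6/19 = 235751/61788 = 3.82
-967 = -967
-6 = -6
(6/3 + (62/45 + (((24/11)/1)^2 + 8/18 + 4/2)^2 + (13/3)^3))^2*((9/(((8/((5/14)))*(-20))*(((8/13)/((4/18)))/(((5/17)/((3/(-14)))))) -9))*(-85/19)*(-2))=1680.50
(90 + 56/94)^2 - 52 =18015696/2209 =8155.59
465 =465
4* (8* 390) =12480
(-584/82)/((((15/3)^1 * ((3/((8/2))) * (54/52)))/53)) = -96.93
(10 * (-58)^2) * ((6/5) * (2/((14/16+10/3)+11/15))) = 9688320/593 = 16337.81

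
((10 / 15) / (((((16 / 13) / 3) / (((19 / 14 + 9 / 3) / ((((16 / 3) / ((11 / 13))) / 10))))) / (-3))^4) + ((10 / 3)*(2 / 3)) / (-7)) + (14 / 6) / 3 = 201997714335128698531 / 46404974149632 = 4352932.37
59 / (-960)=-59 / 960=-0.06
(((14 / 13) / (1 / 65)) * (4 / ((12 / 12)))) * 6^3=60480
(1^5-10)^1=-9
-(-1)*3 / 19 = 3 / 19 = 0.16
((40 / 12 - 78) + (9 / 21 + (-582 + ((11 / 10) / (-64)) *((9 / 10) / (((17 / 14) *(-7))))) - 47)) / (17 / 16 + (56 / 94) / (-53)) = -2001212408411 / 2991588600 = -668.95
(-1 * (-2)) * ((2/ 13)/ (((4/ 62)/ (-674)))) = -41788/ 13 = -3214.46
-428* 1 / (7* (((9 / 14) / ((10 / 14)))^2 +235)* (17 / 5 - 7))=107000 / 1485603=0.07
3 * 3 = 9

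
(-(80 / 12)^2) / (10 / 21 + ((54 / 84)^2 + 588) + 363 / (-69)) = -0.08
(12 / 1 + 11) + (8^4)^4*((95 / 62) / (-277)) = -13370061393558659 / 8587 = -1557011924252.78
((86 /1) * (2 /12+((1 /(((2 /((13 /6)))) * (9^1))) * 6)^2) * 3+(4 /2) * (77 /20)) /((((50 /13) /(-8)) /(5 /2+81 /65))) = -24361688 /16875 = -1443.66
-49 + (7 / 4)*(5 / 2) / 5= -385 / 8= -48.12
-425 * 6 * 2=-5100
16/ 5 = 3.20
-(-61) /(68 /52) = 793 /17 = 46.65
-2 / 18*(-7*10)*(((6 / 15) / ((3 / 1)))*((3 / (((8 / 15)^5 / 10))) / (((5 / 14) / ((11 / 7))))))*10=32484375 / 1024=31723.02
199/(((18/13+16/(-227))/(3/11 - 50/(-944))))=993038059/20134576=49.32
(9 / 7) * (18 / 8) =81 / 28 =2.89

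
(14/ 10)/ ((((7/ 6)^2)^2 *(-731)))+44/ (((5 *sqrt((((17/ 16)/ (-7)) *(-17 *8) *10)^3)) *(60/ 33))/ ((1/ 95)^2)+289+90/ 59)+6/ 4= 261463700817550000 *sqrt(35)/ 8554644877572312873746857+32151802971797782879599965757731/ 21449317740883387237731706961810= 1.50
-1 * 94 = -94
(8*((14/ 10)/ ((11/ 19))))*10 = 2128/ 11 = 193.45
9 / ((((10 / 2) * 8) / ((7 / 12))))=21 / 160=0.13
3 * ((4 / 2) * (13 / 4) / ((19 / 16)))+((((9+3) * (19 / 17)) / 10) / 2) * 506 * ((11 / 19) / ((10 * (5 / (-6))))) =-288786 / 40375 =-7.15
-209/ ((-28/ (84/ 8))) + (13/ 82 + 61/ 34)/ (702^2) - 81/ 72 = 13267085167/ 171742194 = 77.25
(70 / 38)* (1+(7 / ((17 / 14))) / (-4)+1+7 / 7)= 1855 / 646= 2.87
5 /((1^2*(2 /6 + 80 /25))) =75 /53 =1.42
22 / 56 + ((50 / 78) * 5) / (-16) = 0.19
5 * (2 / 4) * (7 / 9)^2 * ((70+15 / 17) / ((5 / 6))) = 59045 / 459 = 128.64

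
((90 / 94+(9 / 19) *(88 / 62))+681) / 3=6299080 / 27683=227.54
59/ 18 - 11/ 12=85/ 36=2.36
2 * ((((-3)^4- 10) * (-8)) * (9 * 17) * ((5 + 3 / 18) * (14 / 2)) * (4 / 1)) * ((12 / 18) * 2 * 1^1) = -33525632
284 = 284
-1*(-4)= 4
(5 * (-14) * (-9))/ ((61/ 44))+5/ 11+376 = 557521/ 671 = 830.88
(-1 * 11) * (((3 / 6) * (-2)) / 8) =11 / 8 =1.38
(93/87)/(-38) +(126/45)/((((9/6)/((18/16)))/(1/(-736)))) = -125651/4055360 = -0.03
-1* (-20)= 20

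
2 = 2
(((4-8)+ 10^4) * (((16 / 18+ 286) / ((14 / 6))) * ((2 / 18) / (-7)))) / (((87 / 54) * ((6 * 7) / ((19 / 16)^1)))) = -416993 / 1218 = -342.36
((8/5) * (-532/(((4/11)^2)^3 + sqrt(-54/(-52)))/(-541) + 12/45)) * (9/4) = 1091193655457584104/1146069682761084775 + 90160770406440888 * sqrt(78)/229213936552216955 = 4.43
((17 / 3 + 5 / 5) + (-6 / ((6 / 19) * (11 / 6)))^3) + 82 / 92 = -203064839 / 183678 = -1105.55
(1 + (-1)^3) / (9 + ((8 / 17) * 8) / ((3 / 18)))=0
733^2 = 537289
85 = 85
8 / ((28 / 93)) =186 / 7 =26.57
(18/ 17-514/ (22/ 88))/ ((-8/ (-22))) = -192137/ 34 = -5651.09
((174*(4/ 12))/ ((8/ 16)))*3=348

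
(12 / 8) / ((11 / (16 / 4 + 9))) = 39 / 22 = 1.77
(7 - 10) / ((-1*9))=1 / 3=0.33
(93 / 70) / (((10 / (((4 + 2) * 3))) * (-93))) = -9 / 350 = -0.03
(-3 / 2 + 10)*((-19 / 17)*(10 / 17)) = -95 / 17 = -5.59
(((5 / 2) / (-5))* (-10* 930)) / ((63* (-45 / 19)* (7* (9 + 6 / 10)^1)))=-14725 / 31752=-0.46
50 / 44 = 25 / 22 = 1.14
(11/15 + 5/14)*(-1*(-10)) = 229/21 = 10.90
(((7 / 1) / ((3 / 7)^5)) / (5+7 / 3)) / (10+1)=117649 / 19602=6.00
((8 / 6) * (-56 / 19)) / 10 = -112 / 285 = -0.39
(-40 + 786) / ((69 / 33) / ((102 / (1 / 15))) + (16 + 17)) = 12555180 / 555413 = 22.61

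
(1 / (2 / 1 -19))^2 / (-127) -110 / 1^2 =-4037331 / 36703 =-110.00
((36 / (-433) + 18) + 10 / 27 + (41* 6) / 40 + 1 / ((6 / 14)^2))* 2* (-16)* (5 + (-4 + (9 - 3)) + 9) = -894327424 / 58455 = -15299.42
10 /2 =5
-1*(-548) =548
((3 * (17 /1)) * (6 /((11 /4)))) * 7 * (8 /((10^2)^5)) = 1071 /1718750000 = 0.00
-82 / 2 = -41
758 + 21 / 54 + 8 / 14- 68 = 87061 / 126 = 690.96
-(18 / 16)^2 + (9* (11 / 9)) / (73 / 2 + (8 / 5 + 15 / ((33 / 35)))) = -403781 / 380224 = -1.06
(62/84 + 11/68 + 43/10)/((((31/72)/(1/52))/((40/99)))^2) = 11880640/7015581573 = 0.00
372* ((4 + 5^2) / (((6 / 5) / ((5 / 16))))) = 22475 / 8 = 2809.38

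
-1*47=-47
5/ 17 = 0.29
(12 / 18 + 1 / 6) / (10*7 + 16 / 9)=15 / 1292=0.01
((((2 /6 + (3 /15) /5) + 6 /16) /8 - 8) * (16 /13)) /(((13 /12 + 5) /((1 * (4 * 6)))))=-910824 /23725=-38.39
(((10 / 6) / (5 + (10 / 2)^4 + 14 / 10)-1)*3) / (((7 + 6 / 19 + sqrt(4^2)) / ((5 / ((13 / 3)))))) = -538422 / 1764763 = -0.31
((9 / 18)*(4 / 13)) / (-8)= -1 / 52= -0.02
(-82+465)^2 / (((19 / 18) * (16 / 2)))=1320201 / 76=17371.07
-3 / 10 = -0.30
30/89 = 0.34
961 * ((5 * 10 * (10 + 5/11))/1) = 5525750/11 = 502340.91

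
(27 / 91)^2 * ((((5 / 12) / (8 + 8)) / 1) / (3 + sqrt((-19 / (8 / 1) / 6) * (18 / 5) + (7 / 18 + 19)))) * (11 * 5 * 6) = -27064125 / 106891148 + 601425 * sqrt(64670) / 427564592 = 0.10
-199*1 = -199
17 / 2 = 8.50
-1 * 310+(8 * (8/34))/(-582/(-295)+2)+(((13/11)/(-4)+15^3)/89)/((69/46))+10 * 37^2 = 392230788107/29258394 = 13405.75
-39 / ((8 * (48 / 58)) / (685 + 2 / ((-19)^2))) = -4035.11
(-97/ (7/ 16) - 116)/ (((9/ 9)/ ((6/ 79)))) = -14184/ 553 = -25.65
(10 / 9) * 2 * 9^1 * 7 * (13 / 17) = 1820 / 17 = 107.06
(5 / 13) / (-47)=-5 / 611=-0.01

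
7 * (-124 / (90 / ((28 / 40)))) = -1519 / 225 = -6.75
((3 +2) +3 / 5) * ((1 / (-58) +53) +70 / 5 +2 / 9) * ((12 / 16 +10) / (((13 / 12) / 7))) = 147831334 / 5655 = 26141.70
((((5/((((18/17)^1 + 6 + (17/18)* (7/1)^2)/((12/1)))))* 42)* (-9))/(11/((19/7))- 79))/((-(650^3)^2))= -86751/1153169921434375000000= -0.00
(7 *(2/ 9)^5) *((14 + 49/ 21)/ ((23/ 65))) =0.18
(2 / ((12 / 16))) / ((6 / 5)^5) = 1.07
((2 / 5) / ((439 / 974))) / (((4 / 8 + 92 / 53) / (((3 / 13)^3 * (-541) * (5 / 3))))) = -335130024 / 76194157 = -4.40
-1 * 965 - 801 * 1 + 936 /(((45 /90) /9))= 15082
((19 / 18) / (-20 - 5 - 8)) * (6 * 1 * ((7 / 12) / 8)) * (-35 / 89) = 4655 / 845856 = 0.01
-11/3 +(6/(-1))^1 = -29/3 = -9.67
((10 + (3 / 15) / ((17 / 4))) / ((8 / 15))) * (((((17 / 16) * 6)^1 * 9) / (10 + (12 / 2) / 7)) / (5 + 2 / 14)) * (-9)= -1694763 / 9728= -174.21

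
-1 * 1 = -1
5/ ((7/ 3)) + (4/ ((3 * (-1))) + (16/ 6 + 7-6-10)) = -116/ 21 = -5.52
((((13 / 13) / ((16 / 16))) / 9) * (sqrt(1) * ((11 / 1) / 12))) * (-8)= -22 / 27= -0.81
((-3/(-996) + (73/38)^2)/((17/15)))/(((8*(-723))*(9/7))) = -1291115/2946201864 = -0.00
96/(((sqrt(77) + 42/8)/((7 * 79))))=-637056/113 + 121344 * sqrt(77)/113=3785.25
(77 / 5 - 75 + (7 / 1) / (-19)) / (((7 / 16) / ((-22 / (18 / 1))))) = 111408 / 665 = 167.53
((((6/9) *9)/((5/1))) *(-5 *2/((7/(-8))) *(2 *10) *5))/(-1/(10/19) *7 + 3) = -96000/721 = -133.15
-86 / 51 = -1.69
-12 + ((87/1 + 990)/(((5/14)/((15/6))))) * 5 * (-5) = -188487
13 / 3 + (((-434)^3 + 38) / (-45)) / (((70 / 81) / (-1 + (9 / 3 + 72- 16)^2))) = 768089794991 / 105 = 7315140904.68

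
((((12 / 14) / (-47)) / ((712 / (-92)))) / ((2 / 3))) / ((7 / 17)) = 0.01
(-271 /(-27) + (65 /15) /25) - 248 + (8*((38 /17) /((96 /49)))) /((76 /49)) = -231.90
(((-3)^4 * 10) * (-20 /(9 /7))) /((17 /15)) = -189000 /17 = -11117.65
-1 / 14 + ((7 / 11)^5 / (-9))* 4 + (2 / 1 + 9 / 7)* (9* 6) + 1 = 3618357931 / 20292426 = 178.31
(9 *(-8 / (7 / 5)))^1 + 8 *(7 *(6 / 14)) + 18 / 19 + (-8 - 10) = -5916 / 133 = -44.48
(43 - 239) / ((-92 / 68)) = 3332 / 23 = 144.87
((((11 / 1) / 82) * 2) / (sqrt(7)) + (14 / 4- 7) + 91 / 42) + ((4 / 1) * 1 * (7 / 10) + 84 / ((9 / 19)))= 11 * sqrt(7) / 287 + 894 / 5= 178.90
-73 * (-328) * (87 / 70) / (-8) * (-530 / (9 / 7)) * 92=423222172 / 3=141074057.33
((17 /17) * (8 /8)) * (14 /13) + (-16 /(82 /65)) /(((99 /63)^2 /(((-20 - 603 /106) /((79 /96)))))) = 43585196858 /270032191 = 161.41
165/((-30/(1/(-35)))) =11/70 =0.16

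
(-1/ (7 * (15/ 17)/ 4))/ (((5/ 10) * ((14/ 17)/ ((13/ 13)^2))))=-1156/ 735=-1.57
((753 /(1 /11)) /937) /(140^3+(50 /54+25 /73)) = 16325793 /5067695630500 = 0.00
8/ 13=0.62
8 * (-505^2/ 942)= -1020100/ 471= -2165.82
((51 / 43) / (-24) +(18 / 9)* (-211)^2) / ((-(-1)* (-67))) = -30630431 / 23048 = -1328.98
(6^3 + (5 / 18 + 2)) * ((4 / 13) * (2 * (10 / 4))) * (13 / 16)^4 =146.35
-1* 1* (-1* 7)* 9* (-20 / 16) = -315 / 4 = -78.75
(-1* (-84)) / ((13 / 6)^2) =3024 / 169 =17.89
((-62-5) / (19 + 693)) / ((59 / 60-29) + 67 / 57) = 19095 / 5446622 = 0.00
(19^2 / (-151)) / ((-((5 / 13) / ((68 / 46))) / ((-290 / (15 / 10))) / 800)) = -14807353600 / 10419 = -1421187.60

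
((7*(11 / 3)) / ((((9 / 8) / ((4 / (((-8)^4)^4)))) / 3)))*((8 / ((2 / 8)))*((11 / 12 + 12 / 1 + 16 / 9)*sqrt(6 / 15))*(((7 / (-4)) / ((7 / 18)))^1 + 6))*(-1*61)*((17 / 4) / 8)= -42240121*sqrt(10) / 9499780463984640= -0.00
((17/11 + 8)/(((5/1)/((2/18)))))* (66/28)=0.50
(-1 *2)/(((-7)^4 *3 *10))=-1/36015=-0.00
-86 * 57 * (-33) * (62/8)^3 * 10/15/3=267731717/16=16733232.31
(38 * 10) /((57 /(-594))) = -3960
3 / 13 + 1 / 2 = 0.73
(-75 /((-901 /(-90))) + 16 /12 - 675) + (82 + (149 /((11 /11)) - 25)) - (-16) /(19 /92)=-20423891 /51357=-397.68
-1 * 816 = -816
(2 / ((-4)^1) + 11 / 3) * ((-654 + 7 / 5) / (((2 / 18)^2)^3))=-10982582559 / 10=-1098258255.90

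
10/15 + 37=113/3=37.67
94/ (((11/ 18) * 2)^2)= 7614/ 121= 62.93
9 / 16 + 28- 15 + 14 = 441 / 16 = 27.56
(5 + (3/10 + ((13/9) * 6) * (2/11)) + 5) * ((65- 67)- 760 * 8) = -11917679/165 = -72228.36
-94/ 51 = -1.84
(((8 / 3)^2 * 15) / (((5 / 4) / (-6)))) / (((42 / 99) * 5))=-8448 / 35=-241.37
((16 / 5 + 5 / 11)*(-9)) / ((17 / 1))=-1809 / 935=-1.93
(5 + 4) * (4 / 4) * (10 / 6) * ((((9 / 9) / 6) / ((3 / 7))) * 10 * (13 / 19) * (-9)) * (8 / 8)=-6825 / 19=-359.21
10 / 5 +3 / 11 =25 / 11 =2.27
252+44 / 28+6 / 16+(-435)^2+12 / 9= 31832687 / 168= 189480.28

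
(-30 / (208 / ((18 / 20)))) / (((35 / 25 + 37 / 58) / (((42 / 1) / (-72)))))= 3045 / 81952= 0.04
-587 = -587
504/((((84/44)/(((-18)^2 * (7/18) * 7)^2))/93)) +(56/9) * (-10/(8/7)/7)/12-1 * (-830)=1031377907377/54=19099590877.35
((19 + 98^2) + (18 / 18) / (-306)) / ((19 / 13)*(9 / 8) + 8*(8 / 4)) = 153121124 / 280755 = 545.39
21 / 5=4.20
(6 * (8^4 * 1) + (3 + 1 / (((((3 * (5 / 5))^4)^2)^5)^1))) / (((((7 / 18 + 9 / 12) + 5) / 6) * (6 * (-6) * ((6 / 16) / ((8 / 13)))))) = -38249377192724512383971840 / 34928972863870556445273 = -1095.06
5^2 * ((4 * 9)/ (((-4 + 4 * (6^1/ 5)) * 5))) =225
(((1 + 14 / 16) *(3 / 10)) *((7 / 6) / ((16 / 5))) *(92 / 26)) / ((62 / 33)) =79695 / 206336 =0.39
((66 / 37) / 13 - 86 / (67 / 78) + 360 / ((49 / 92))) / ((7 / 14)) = 1818948132 / 1579123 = 1151.87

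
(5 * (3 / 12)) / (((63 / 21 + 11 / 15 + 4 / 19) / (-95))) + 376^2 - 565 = 632950881 / 4496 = 140780.89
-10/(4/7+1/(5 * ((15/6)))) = -875/57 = -15.35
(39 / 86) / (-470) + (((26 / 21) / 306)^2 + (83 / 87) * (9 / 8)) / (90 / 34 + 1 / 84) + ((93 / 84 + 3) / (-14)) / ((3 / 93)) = -15661054619672381 / 1801839796971480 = -8.69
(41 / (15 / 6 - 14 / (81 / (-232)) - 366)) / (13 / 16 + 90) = -106272 / 76124123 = -0.00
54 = 54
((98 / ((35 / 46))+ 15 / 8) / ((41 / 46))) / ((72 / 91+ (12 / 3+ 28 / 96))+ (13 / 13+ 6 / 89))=5842019274 / 245071145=23.84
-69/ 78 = -0.88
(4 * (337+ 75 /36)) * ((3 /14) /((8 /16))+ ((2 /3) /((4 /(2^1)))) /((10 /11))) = 679523 /630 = 1078.61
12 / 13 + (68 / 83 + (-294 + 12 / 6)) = -313188 / 1079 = -290.26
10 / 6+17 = 56 / 3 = 18.67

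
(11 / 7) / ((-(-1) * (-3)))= -11 / 21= -0.52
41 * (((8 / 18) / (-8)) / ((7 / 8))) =-164 / 63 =-2.60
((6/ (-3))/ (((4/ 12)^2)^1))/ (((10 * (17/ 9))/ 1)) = -81/ 85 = -0.95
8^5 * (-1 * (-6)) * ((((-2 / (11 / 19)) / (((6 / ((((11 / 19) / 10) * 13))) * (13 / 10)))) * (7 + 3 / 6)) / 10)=-49152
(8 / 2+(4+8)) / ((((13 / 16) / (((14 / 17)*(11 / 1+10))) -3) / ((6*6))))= -2709504 / 13891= -195.05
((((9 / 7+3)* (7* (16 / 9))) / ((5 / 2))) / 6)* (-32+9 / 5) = -4832 / 45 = -107.38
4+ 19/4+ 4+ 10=91/4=22.75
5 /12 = 0.42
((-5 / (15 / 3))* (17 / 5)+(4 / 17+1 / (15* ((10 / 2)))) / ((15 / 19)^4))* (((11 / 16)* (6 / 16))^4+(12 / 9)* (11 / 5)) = -1053649533118810111 / 129950023680000000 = -8.11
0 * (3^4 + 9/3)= 0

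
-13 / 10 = -1.30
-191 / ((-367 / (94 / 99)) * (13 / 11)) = 0.42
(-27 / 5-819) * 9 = -37098 / 5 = -7419.60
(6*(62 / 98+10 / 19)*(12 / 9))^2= 74511424 / 866761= 85.97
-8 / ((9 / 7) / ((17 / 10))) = -476 / 45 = -10.58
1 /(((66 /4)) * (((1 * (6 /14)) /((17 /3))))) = 238 /297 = 0.80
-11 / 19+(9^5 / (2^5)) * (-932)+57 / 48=-522819661 / 304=-1719801.52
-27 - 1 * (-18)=-9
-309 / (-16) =309 / 16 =19.31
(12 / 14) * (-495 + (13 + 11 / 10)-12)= -14787 / 35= -422.49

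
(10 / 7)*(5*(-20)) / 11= -1000 / 77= -12.99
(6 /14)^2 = 9 /49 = 0.18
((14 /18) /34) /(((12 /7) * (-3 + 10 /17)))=-0.01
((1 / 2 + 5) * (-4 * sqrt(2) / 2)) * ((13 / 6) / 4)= -143 * sqrt(2) / 24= -8.43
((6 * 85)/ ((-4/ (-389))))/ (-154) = -99195/ 308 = -322.06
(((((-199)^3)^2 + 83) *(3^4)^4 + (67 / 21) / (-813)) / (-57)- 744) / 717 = -45642389656954822702753289 / 697756437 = -65413068567585027.82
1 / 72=0.01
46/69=2/3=0.67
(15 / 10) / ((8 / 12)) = 9 / 4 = 2.25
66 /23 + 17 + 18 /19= 9097 /437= 20.82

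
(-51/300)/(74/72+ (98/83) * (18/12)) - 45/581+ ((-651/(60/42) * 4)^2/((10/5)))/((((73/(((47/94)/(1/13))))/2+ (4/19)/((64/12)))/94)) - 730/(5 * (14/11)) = 3748342521582986993/135733455305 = 27615465.27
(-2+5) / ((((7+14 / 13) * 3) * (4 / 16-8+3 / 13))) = -676 / 41055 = -0.02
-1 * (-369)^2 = -136161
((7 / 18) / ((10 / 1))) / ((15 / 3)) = 7 / 900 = 0.01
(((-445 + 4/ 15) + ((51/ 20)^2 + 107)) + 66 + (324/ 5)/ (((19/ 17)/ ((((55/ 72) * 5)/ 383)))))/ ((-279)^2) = -2311052729/ 679738748400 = -0.00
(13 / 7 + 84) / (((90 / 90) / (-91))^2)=710983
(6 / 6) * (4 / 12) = 1 / 3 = 0.33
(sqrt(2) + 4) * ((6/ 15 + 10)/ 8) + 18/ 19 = 13 * sqrt(2)/ 10 + 584/ 95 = 7.99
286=286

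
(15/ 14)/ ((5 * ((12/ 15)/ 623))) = 1335/ 8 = 166.88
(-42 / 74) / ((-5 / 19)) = 399 / 185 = 2.16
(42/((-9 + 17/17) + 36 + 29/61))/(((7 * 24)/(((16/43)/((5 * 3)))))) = 244/1120365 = 0.00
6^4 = 1296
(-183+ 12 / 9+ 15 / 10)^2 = 1168561 / 36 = 32460.03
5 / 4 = 1.25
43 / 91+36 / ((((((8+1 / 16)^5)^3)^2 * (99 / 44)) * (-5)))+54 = 51508657673088646812035181012193116379615323928751526823205321138129 / 945589640559020952167682362777020573547410266494382037758843808455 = 54.47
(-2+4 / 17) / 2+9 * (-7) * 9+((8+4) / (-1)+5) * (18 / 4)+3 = -20277 / 34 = -596.38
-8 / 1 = -8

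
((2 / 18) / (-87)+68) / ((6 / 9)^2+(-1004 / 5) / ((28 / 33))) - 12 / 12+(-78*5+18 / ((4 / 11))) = -119596361 / 349914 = -341.79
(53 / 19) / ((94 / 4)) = 106 / 893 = 0.12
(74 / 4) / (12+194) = 37 / 412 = 0.09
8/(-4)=-2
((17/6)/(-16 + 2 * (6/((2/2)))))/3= -17/72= -0.24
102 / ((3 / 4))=136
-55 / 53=-1.04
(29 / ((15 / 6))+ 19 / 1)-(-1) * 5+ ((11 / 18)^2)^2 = 35.74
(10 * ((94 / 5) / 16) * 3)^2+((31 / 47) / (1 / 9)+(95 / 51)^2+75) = 2595486671 / 1955952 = 1326.97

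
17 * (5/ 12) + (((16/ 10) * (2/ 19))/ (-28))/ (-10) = 282649/ 39900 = 7.08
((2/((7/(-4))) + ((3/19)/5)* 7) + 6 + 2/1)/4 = 4707/2660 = 1.77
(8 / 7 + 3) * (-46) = -190.57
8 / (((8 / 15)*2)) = 7.50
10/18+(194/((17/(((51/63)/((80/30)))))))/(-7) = 107/1764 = 0.06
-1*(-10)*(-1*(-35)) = 350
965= 965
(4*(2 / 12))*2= 4 / 3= 1.33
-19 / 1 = -19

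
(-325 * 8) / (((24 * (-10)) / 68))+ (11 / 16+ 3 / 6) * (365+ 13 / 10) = 562391 / 480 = 1171.65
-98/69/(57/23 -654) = 0.00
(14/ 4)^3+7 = 399/ 8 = 49.88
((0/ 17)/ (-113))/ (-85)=0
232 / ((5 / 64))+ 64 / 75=222784 / 75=2970.45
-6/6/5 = -1/5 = -0.20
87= 87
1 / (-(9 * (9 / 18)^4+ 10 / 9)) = -144 / 241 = -0.60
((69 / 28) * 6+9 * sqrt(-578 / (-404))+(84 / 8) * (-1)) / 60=1 / 14+51 * sqrt(202) / 4040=0.25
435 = 435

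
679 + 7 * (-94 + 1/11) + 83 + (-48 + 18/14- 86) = -2162/77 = -28.08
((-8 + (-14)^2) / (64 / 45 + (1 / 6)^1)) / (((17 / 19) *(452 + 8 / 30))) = 0.29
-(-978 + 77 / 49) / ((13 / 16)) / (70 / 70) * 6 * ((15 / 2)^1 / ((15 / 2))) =656160 / 91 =7210.55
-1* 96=-96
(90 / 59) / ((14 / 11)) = 495 / 413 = 1.20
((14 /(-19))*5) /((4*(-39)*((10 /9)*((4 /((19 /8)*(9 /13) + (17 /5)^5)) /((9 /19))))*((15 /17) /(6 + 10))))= 158721667713 /7626125000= 20.81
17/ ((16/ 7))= 119/ 16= 7.44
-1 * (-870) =870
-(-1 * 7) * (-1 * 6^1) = -42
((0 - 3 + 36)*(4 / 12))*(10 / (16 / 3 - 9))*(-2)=60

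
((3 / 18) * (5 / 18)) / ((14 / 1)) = 5 / 1512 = 0.00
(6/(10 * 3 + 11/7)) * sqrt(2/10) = 42 * sqrt(5)/1105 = 0.08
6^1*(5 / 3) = 10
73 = 73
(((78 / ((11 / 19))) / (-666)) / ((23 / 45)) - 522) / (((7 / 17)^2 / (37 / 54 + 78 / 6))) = -348131194979 / 8256402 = -42165.00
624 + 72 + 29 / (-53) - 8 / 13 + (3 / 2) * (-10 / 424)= 694.80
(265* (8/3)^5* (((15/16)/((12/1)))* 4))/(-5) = -542720/243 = -2233.42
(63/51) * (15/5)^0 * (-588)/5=-145.27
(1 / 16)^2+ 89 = 22785 / 256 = 89.00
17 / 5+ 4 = 37 / 5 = 7.40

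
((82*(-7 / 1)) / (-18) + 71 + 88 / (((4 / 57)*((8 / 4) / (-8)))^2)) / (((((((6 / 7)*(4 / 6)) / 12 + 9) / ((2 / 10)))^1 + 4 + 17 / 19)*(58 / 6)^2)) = 1027079466 / 16822523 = 61.05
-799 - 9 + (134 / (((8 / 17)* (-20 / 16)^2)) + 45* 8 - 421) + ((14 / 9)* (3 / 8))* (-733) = -334303 / 300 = -1114.34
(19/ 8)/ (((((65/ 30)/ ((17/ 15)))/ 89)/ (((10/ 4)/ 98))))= 28747/ 10192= 2.82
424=424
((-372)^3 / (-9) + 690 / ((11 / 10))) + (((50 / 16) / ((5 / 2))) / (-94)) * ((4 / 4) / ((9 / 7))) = 5720499.26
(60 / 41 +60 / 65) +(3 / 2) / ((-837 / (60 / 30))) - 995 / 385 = -2307358 / 11450439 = -0.20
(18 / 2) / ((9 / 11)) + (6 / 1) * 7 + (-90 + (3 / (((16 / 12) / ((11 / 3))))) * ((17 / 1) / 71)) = -9947 / 284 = -35.02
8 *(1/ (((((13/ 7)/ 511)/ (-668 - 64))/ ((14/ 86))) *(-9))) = 48876128/ 1677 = 29144.98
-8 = -8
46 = 46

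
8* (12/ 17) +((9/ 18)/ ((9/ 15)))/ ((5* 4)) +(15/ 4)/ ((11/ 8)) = 37771/ 4488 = 8.42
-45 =-45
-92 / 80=-23 / 20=-1.15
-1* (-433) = 433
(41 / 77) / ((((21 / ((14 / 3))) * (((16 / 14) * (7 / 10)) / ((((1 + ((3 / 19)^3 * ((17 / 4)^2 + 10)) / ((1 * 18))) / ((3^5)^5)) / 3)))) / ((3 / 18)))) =45271175 / 4639571634255539490432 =0.00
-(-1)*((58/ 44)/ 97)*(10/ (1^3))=145/ 1067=0.14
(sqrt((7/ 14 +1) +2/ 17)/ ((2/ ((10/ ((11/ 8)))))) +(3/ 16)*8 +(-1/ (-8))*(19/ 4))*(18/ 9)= 67/ 16 +40*sqrt(1870)/ 187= 13.44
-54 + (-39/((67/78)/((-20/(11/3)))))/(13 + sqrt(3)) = -2116854/61171 - 91260*sqrt(3)/61171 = -37.19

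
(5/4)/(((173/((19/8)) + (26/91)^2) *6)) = 4655/1629408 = 0.00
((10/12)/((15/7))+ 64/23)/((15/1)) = 1313/6210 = 0.21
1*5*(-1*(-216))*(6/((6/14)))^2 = 211680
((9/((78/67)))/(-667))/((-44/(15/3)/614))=308535/381524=0.81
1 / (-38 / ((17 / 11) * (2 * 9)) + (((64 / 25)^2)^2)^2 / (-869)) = -20287628173828125 / 70778836719933493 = -0.29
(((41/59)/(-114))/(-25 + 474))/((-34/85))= 205/6039948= 0.00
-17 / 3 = -5.67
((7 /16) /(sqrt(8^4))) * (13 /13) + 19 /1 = 19463 /1024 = 19.01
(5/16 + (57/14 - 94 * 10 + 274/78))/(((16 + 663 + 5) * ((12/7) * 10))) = -4071427/51217920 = -0.08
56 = 56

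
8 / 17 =0.47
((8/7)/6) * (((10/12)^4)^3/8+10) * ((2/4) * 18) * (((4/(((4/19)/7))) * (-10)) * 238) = -5434007.59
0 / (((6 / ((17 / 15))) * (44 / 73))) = 0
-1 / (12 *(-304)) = 1 / 3648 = 0.00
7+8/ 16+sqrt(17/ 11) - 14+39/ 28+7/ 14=-129/ 28+sqrt(187)/ 11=-3.36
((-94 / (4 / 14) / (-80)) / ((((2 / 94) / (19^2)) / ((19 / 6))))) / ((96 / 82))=4348489397 / 23040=188736.52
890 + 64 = 954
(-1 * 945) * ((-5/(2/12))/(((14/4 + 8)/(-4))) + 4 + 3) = -378945/23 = -16475.87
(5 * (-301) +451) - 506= -1560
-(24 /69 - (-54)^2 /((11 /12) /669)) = 538421816 /253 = 2128149.47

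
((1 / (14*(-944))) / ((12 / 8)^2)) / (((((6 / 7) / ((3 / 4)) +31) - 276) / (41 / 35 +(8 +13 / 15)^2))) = 31417 / 2855213550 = 0.00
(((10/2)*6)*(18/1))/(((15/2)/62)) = 4464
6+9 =15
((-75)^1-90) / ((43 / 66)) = -10890 / 43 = -253.26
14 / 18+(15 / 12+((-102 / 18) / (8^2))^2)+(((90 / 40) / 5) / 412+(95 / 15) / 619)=24055018849 / 11751690240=2.05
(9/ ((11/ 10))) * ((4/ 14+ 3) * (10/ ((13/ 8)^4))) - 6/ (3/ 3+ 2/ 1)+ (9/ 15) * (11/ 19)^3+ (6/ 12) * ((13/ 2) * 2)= 6511909985277/ 150842922230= 43.17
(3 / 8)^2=9 / 64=0.14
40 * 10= 400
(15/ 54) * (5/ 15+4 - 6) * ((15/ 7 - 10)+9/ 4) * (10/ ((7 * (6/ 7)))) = 19625/ 4536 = 4.33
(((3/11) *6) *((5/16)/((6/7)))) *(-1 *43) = -4515/176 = -25.65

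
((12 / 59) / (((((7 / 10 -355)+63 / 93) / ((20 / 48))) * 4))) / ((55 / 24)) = -620 / 23715109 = -0.00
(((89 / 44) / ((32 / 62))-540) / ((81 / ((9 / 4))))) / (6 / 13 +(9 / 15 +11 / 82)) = -1005773665 / 80758656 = -12.45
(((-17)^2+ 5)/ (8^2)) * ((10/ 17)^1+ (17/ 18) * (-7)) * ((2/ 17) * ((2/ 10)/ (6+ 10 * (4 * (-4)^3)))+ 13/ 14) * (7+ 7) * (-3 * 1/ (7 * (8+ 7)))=6068075657/ 590484800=10.28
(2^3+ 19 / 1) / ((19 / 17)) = 459 / 19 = 24.16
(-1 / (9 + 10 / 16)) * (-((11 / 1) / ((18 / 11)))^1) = 44 / 63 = 0.70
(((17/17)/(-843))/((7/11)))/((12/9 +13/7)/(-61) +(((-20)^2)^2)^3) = -671/1474400255999999981173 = -0.00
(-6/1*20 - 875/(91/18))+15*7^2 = 5745/13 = 441.92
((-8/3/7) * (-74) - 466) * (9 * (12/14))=-165492/49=-3377.39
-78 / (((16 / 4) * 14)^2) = -39 / 1568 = -0.02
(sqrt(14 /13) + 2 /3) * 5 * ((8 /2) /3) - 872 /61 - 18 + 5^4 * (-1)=-358415 /549 + 20 * sqrt(182) /39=-645.93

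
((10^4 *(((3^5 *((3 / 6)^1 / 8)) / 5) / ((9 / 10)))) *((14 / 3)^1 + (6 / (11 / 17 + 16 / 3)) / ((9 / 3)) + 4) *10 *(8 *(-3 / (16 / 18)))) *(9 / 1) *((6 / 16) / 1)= -16886373750 / 61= -276825799.18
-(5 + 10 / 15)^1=-17 / 3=-5.67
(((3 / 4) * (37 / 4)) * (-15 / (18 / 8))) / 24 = -1.93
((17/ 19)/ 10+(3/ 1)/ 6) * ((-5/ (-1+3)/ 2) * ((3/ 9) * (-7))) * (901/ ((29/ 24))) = 706384/ 551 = 1282.00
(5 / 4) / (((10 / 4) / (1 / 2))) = 1 / 4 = 0.25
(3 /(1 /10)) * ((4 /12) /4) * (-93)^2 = 43245 /2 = 21622.50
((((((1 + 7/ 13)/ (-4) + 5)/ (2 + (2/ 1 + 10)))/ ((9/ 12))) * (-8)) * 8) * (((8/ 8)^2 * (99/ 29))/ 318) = -42240/ 139867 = -0.30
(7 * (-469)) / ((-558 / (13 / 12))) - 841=-5588657 / 6696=-834.63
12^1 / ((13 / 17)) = 204 / 13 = 15.69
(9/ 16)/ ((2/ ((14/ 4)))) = 0.98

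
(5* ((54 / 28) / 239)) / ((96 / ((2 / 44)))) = 45 / 2355584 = 0.00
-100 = -100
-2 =-2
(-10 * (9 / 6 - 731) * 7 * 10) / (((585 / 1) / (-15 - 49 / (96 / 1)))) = -76035785 / 5616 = -13539.14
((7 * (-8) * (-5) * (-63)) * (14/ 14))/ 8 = -2205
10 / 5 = 2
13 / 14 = 0.93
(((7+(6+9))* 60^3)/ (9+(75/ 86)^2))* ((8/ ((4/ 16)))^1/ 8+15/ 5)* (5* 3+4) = 519376704000/ 8021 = 64752113.70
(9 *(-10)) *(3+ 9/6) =-405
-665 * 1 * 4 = -2660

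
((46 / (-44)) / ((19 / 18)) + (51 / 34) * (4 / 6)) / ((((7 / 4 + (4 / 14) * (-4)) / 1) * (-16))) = -7 / 7106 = -0.00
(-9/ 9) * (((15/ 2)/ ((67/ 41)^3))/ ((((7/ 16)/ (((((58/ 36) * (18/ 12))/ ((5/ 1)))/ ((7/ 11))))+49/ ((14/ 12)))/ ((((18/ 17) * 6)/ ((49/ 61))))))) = -1448424438120/ 4536948800111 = -0.32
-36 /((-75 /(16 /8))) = 24 /25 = 0.96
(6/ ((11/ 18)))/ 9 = 1.09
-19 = -19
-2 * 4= -8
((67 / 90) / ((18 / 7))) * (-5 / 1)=-469 / 324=-1.45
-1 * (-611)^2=-373321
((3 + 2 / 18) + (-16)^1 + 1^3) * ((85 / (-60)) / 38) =1819 / 4104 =0.44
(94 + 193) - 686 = -399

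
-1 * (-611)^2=-373321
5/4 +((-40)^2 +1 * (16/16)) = 6409/4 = 1602.25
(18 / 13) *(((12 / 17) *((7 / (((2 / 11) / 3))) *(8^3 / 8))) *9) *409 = 5877349632 / 221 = 26594342.23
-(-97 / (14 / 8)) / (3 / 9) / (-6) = -194 / 7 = -27.71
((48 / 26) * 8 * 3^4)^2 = 241864704 / 169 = 1431152.09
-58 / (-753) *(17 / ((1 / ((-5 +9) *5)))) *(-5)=-98600 / 753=-130.94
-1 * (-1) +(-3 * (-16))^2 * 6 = 13825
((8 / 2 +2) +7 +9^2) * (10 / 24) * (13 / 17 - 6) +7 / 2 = -10279 / 51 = -201.55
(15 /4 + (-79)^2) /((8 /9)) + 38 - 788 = 200811 /32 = 6275.34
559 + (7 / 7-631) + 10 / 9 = -629 / 9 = -69.89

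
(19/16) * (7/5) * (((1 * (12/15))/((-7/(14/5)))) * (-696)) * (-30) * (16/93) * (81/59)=-119968128/45725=-2623.69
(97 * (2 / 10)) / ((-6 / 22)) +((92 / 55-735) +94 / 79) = -10470634 / 13035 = -803.27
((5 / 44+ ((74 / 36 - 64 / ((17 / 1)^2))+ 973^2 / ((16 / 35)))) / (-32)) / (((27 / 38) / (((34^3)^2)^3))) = -897559959583061299736147745037032448 / 2673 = -335787489555952599976112100000000.00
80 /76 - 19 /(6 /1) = -2.11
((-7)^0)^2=1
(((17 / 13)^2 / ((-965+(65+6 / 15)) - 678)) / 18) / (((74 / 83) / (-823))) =5806265 / 104450112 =0.06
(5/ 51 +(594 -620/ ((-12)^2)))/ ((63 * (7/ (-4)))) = -360953/ 67473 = -5.35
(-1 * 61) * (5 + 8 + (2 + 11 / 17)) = -16226 / 17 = -954.47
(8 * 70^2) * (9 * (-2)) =-705600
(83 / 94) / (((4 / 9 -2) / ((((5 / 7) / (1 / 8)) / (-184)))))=3735 / 211876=0.02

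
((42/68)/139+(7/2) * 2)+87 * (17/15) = 2495433/23630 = 105.60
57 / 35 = 1.63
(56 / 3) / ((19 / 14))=784 / 57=13.75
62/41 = 1.51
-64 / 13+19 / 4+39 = 2019 / 52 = 38.83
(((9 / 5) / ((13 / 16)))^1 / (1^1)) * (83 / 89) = 11952 / 5785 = 2.07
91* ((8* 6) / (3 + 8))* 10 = 43680 / 11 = 3970.91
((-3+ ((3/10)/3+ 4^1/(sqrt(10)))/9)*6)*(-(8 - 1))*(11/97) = 20713/1455 - 308*sqrt(10)/1455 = 13.57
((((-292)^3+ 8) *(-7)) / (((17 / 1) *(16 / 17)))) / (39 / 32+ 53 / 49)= 17079396880 / 3607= 4735069.83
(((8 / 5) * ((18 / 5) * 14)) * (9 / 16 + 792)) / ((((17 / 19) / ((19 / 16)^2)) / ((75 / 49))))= 154177.55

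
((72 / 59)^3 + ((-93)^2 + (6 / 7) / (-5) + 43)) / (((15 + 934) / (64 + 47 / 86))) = 1906013038973 / 3223423405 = 591.30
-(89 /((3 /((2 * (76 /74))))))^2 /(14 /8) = -183006784 /86247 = -2121.89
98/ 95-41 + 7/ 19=-198/ 5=-39.60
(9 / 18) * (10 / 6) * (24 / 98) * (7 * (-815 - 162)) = -9770 / 7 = -1395.71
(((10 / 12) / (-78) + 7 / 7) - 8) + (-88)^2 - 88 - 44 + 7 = 3562411 / 468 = 7611.99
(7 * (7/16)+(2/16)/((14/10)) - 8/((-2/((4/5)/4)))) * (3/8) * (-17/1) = -112863/4480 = -25.19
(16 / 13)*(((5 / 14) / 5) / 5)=8 / 455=0.02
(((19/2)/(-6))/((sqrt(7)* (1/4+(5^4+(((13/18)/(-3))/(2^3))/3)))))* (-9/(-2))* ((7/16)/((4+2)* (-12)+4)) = 4617* sqrt(7)/440809184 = 0.00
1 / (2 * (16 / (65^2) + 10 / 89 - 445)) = -376025 / 334574902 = -0.00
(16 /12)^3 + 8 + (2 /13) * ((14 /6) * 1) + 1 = 4117 /351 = 11.73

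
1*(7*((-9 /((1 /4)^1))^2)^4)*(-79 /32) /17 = -48752305588224 /17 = -2867782681660.24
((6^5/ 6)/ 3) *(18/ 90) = 432/ 5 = 86.40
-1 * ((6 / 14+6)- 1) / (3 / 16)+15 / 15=-587 / 21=-27.95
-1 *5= -5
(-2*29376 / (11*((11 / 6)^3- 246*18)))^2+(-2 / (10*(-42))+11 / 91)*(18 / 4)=58098400509498483 / 28699337296855940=2.02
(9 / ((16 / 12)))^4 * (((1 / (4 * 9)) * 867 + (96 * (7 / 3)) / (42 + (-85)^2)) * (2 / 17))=372513746097 / 63251968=5889.36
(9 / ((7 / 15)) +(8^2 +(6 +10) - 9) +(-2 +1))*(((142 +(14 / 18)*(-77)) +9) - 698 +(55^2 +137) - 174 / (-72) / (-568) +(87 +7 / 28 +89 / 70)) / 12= 236498986375 / 12023424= 19669.85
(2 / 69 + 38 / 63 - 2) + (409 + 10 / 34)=407.93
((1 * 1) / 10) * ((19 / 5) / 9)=19 / 450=0.04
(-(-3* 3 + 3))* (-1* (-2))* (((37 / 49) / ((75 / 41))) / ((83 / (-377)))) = -2287636 / 101675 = -22.50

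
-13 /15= -0.87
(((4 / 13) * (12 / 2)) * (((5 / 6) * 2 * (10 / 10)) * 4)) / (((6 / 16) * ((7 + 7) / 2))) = 1280 / 273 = 4.69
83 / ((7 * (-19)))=-83 / 133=-0.62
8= 8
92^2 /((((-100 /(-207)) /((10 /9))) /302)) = 29395472 /5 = 5879094.40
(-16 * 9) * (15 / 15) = -144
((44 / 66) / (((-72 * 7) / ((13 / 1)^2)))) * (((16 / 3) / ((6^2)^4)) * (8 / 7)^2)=-169 / 182284263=-0.00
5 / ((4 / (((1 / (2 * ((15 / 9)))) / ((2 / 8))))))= 3 / 2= 1.50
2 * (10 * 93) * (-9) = -16740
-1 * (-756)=756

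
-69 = -69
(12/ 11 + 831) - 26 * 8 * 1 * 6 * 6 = -73215/ 11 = -6655.91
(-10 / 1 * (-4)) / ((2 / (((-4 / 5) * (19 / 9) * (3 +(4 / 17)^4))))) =-76248976 / 751689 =-101.44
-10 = -10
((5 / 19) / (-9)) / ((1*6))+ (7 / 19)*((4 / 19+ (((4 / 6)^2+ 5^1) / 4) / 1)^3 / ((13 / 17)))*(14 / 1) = 1034640696155 / 39521667744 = 26.18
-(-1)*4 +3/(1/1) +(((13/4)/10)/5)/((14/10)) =1973/280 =7.05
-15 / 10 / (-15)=1 / 10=0.10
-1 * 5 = -5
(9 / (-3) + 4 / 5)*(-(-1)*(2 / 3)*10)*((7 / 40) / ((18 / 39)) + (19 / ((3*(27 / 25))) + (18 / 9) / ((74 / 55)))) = -20386399 / 179820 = -113.37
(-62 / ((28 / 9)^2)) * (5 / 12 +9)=-94581 / 1568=-60.32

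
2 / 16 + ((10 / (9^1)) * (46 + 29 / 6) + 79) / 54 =15361 / 5832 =2.63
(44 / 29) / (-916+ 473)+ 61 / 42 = 781819 / 539574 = 1.45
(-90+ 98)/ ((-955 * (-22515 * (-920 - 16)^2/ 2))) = 1/ 1177353929700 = 0.00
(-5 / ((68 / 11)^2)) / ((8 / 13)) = -7865 / 36992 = -0.21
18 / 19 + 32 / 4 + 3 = 11.95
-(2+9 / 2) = -6.50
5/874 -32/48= -1733/2622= -0.66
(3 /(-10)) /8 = -3 /80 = -0.04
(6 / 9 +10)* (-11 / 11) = -32 / 3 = -10.67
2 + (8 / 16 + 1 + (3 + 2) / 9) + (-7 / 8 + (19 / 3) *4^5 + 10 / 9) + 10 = 51997 / 8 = 6499.62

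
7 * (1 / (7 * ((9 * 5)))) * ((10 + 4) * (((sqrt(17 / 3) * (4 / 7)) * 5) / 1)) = 2.12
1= 1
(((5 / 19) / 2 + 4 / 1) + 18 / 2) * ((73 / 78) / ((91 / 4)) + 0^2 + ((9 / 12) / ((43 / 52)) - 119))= -4494878228 / 2899533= -1550.21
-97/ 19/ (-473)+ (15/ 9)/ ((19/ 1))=2656/ 26961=0.10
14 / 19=0.74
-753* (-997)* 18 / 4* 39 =263510091 / 2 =131755045.50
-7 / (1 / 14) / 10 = -49 / 5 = -9.80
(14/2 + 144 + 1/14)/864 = 235/1344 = 0.17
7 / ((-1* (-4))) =1.75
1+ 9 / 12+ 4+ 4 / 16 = 6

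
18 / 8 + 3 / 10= 51 / 20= 2.55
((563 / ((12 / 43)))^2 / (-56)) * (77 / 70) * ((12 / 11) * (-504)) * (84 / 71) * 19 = 701532590157 / 710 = 988074070.64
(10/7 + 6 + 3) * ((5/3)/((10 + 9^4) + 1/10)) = 3650/1379931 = 0.00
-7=-7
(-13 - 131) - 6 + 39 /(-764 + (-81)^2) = -869511 /5797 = -149.99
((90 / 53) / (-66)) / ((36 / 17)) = -85 / 6996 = -0.01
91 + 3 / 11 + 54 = 1598 / 11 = 145.27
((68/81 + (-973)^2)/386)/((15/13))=996906521/468990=2125.65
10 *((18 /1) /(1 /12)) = 2160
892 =892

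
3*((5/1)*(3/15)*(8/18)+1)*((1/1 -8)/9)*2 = -182/27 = -6.74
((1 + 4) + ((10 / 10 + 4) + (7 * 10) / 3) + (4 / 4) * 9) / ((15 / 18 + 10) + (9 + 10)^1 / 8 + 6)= 1016 / 461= 2.20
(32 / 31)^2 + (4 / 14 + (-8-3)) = -64907 / 6727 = -9.65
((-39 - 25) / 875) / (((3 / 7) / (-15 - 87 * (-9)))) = -16384 / 125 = -131.07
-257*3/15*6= -1542/5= -308.40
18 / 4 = 9 / 2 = 4.50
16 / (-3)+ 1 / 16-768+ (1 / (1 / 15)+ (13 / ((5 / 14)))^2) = 680027 / 1200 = 566.69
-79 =-79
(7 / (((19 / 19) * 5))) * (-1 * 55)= -77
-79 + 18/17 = -1325/17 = -77.94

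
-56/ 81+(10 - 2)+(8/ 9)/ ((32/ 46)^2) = 23705/ 2592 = 9.15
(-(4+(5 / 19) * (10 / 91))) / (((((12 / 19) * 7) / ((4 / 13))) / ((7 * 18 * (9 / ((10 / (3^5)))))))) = -45703926 / 5915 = -7726.78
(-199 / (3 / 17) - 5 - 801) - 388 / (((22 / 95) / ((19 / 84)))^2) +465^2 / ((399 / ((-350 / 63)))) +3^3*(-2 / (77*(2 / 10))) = -86266887163 / 16221744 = -5317.98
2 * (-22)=-44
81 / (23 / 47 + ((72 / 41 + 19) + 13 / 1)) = 52029 / 21997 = 2.37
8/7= 1.14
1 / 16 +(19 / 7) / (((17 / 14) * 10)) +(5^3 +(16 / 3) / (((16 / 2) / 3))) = 173109 / 1360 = 127.29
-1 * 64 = -64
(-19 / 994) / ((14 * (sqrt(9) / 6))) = -19 / 6958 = -0.00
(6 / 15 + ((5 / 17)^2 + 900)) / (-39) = -1301203 / 56355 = -23.09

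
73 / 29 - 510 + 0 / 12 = -14717 / 29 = -507.48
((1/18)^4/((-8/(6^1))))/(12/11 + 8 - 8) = -11/1679616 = -0.00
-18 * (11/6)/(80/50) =-165/8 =-20.62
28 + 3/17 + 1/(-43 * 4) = 28.17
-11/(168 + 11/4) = -44/683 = -0.06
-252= -252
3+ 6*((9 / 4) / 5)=57 / 10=5.70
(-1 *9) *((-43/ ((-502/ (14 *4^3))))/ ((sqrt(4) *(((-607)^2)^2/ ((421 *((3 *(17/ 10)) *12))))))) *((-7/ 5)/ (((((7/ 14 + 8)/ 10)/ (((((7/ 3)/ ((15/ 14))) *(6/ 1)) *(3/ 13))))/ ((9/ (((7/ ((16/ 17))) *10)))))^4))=19445257595425034462035968/ 6239709497393081382506321921875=0.00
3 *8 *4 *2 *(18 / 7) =3456 / 7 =493.71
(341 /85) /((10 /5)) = 341 /170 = 2.01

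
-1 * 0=0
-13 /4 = -3.25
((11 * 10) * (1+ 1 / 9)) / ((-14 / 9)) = -78.57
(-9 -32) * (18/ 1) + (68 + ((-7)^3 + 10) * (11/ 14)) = -13043/ 14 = -931.64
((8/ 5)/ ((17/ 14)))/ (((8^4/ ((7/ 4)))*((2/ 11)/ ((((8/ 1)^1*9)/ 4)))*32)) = 4851/ 2785280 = 0.00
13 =13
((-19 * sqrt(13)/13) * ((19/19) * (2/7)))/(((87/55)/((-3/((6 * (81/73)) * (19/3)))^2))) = -293095 * sqrt(13)/219316734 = -0.00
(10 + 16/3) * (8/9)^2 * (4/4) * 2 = 5888/243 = 24.23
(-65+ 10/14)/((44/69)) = -15525/154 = -100.81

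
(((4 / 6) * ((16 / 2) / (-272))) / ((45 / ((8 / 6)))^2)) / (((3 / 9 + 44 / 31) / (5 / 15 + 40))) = -60016 / 151504425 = -0.00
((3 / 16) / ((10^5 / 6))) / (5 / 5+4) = 9 / 4000000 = 0.00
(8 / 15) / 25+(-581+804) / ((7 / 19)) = 1588931 / 2625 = 605.31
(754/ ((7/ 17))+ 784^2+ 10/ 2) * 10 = 43154450/ 7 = 6164921.43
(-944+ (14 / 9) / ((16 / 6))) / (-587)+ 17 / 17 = 18365 / 7044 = 2.61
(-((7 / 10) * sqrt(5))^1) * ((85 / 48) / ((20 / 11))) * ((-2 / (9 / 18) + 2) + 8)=-1309 * sqrt(5) / 320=-9.15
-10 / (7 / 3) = -30 / 7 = -4.29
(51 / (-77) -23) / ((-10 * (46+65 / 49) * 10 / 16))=51016 / 637725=0.08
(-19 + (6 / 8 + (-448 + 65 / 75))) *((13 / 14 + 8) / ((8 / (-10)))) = 498625 / 96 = 5194.01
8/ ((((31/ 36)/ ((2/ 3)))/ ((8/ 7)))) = 1536/ 217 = 7.08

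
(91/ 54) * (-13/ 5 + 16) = 6097/ 270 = 22.58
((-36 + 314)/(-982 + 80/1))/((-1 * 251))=139/113201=0.00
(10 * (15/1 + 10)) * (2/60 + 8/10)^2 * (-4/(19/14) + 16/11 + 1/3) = -2271875/11286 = -201.30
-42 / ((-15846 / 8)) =0.02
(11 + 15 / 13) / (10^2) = 79 / 650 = 0.12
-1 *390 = -390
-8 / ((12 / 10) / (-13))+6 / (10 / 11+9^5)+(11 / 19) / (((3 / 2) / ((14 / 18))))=28979012944 / 333218637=86.97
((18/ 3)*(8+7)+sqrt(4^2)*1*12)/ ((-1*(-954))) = 23/ 159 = 0.14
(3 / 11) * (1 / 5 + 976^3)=13945712643 / 55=253558411.69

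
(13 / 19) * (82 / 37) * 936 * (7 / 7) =997776 / 703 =1419.31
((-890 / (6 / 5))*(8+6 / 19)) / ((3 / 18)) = -703100 / 19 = -37005.26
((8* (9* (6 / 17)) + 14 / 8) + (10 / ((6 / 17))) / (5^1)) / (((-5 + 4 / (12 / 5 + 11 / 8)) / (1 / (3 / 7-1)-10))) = 47528609 / 485520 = 97.89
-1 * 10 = -10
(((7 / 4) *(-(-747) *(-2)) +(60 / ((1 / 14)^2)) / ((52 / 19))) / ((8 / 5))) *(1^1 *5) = 5257.57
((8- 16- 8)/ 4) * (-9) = 36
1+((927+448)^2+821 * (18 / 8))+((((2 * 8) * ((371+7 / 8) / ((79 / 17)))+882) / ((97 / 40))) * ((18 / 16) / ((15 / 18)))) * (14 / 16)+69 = 58042491539 / 30652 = 1893595.57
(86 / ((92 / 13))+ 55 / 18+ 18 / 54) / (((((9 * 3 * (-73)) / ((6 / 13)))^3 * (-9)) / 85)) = 2187560 / 1160750877076323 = 0.00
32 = 32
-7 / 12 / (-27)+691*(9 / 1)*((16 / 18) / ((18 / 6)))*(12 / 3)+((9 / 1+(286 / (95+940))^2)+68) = 31912926659 / 4284900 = 7447.76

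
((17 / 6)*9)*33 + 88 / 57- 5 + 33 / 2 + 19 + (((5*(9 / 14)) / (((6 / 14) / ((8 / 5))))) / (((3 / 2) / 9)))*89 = 415048 / 57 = 7281.54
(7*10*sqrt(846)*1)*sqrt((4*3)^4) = 30240*sqrt(94) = 293187.68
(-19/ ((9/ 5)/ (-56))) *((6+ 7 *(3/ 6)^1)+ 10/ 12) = 164920/ 27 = 6108.15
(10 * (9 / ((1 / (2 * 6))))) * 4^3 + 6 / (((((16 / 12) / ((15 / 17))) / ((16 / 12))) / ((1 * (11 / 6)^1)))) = 1175205 / 17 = 69129.71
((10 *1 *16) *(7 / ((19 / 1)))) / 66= 560 / 627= 0.89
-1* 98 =-98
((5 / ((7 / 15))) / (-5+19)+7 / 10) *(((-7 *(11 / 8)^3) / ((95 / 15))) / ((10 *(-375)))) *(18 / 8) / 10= 4300461 / 17024000000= 0.00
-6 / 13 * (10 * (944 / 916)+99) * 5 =-750930 / 2977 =-252.24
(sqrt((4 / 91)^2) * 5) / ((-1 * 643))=-20 / 58513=-0.00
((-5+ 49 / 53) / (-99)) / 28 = 6 / 4081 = 0.00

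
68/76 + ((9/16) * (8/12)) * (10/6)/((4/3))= 829/608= 1.36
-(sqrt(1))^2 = -1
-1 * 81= -81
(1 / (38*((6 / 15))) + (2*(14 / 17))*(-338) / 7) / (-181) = 102667 / 233852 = 0.44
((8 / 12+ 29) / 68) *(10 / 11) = 445 / 1122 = 0.40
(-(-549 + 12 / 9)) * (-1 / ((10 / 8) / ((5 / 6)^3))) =-41075 / 162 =-253.55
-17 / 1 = -17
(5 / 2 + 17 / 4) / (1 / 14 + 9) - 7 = -1589 / 254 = -6.26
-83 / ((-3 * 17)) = 83 / 51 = 1.63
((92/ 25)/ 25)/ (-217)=-92/ 135625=-0.00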